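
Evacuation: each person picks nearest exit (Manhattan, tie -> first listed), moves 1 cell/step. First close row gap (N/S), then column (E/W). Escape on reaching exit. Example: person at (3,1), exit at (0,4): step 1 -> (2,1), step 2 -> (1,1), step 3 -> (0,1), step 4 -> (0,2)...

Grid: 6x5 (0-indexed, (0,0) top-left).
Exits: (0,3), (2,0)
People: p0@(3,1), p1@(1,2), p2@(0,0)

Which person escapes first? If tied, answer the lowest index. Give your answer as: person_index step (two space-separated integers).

Step 1: p0:(3,1)->(2,1) | p1:(1,2)->(0,2) | p2:(0,0)->(1,0)
Step 2: p0:(2,1)->(2,0)->EXIT | p1:(0,2)->(0,3)->EXIT | p2:(1,0)->(2,0)->EXIT
Exit steps: [2, 2, 2]
First to escape: p0 at step 2

Answer: 0 2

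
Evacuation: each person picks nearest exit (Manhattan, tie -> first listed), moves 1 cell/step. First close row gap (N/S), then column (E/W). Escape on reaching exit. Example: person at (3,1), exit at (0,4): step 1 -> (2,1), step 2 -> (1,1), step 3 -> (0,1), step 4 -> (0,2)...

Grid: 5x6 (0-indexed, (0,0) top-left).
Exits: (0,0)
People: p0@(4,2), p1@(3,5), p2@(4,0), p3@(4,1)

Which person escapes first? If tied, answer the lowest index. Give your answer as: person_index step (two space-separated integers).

Answer: 2 4

Derivation:
Step 1: p0:(4,2)->(3,2) | p1:(3,5)->(2,5) | p2:(4,0)->(3,0) | p3:(4,1)->(3,1)
Step 2: p0:(3,2)->(2,2) | p1:(2,5)->(1,5) | p2:(3,0)->(2,0) | p3:(3,1)->(2,1)
Step 3: p0:(2,2)->(1,2) | p1:(1,5)->(0,5) | p2:(2,0)->(1,0) | p3:(2,1)->(1,1)
Step 4: p0:(1,2)->(0,2) | p1:(0,5)->(0,4) | p2:(1,0)->(0,0)->EXIT | p3:(1,1)->(0,1)
Step 5: p0:(0,2)->(0,1) | p1:(0,4)->(0,3) | p2:escaped | p3:(0,1)->(0,0)->EXIT
Step 6: p0:(0,1)->(0,0)->EXIT | p1:(0,3)->(0,2) | p2:escaped | p3:escaped
Step 7: p0:escaped | p1:(0,2)->(0,1) | p2:escaped | p3:escaped
Step 8: p0:escaped | p1:(0,1)->(0,0)->EXIT | p2:escaped | p3:escaped
Exit steps: [6, 8, 4, 5]
First to escape: p2 at step 4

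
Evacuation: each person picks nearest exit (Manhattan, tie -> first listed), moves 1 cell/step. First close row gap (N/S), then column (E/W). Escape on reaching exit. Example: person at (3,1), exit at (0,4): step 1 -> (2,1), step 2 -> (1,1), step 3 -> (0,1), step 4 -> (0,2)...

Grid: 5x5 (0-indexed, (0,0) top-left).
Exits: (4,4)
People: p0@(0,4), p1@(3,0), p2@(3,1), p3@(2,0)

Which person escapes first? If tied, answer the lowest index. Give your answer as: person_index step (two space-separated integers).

Answer: 0 4

Derivation:
Step 1: p0:(0,4)->(1,4) | p1:(3,0)->(4,0) | p2:(3,1)->(4,1) | p3:(2,0)->(3,0)
Step 2: p0:(1,4)->(2,4) | p1:(4,0)->(4,1) | p2:(4,1)->(4,2) | p3:(3,0)->(4,0)
Step 3: p0:(2,4)->(3,4) | p1:(4,1)->(4,2) | p2:(4,2)->(4,3) | p3:(4,0)->(4,1)
Step 4: p0:(3,4)->(4,4)->EXIT | p1:(4,2)->(4,3) | p2:(4,3)->(4,4)->EXIT | p3:(4,1)->(4,2)
Step 5: p0:escaped | p1:(4,3)->(4,4)->EXIT | p2:escaped | p3:(4,2)->(4,3)
Step 6: p0:escaped | p1:escaped | p2:escaped | p3:(4,3)->(4,4)->EXIT
Exit steps: [4, 5, 4, 6]
First to escape: p0 at step 4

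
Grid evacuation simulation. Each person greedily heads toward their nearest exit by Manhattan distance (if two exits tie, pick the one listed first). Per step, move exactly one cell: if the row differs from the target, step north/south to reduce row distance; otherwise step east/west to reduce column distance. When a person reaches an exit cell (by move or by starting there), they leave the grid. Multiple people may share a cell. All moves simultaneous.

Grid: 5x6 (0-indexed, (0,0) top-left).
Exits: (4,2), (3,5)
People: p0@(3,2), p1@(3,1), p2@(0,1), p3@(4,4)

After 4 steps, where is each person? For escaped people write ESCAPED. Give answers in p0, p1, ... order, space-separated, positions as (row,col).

Step 1: p0:(3,2)->(4,2)->EXIT | p1:(3,1)->(4,1) | p2:(0,1)->(1,1) | p3:(4,4)->(4,3)
Step 2: p0:escaped | p1:(4,1)->(4,2)->EXIT | p2:(1,1)->(2,1) | p3:(4,3)->(4,2)->EXIT
Step 3: p0:escaped | p1:escaped | p2:(2,1)->(3,1) | p3:escaped
Step 4: p0:escaped | p1:escaped | p2:(3,1)->(4,1) | p3:escaped

ESCAPED ESCAPED (4,1) ESCAPED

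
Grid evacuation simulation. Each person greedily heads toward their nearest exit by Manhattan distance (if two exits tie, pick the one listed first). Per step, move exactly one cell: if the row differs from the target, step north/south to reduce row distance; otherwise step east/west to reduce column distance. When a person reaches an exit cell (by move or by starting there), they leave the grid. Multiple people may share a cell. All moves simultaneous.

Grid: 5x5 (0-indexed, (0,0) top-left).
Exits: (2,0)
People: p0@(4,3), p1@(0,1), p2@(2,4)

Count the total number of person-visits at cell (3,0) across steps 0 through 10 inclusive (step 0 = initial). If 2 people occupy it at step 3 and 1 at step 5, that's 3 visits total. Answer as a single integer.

Answer: 0

Derivation:
Step 0: p0@(4,3) p1@(0,1) p2@(2,4) -> at (3,0): 0 [-], cum=0
Step 1: p0@(3,3) p1@(1,1) p2@(2,3) -> at (3,0): 0 [-], cum=0
Step 2: p0@(2,3) p1@(2,1) p2@(2,2) -> at (3,0): 0 [-], cum=0
Step 3: p0@(2,2) p1@ESC p2@(2,1) -> at (3,0): 0 [-], cum=0
Step 4: p0@(2,1) p1@ESC p2@ESC -> at (3,0): 0 [-], cum=0
Step 5: p0@ESC p1@ESC p2@ESC -> at (3,0): 0 [-], cum=0
Total visits = 0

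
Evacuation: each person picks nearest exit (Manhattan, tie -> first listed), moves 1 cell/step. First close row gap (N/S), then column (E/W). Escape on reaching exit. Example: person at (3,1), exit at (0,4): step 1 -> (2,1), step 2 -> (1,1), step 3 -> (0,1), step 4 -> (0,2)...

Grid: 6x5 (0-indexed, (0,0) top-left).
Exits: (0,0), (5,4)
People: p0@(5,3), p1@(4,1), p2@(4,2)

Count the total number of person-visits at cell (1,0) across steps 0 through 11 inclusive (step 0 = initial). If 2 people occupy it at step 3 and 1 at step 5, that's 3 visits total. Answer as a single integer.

Answer: 0

Derivation:
Step 0: p0@(5,3) p1@(4,1) p2@(4,2) -> at (1,0): 0 [-], cum=0
Step 1: p0@ESC p1@(5,1) p2@(5,2) -> at (1,0): 0 [-], cum=0
Step 2: p0@ESC p1@(5,2) p2@(5,3) -> at (1,0): 0 [-], cum=0
Step 3: p0@ESC p1@(5,3) p2@ESC -> at (1,0): 0 [-], cum=0
Step 4: p0@ESC p1@ESC p2@ESC -> at (1,0): 0 [-], cum=0
Total visits = 0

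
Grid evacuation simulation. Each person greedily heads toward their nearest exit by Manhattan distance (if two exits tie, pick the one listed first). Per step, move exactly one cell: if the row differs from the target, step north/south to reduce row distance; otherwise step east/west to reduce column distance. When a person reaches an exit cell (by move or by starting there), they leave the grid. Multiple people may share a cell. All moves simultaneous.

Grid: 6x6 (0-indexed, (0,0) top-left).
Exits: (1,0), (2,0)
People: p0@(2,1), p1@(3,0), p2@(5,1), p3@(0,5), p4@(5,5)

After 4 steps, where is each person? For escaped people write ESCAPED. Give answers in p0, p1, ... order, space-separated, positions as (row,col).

Step 1: p0:(2,1)->(2,0)->EXIT | p1:(3,0)->(2,0)->EXIT | p2:(5,1)->(4,1) | p3:(0,5)->(1,5) | p4:(5,5)->(4,5)
Step 2: p0:escaped | p1:escaped | p2:(4,1)->(3,1) | p3:(1,5)->(1,4) | p4:(4,5)->(3,5)
Step 3: p0:escaped | p1:escaped | p2:(3,1)->(2,1) | p3:(1,4)->(1,3) | p4:(3,5)->(2,5)
Step 4: p0:escaped | p1:escaped | p2:(2,1)->(2,0)->EXIT | p3:(1,3)->(1,2) | p4:(2,5)->(2,4)

ESCAPED ESCAPED ESCAPED (1,2) (2,4)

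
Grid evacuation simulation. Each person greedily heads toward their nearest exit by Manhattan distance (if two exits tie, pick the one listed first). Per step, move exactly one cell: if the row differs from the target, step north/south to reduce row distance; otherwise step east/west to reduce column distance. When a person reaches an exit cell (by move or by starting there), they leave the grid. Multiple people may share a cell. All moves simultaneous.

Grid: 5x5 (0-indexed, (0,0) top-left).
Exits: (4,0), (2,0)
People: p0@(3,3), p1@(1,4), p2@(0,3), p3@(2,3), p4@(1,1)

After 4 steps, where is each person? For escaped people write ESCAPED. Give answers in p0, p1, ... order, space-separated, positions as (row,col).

Step 1: p0:(3,3)->(4,3) | p1:(1,4)->(2,4) | p2:(0,3)->(1,3) | p3:(2,3)->(2,2) | p4:(1,1)->(2,1)
Step 2: p0:(4,3)->(4,2) | p1:(2,4)->(2,3) | p2:(1,3)->(2,3) | p3:(2,2)->(2,1) | p4:(2,1)->(2,0)->EXIT
Step 3: p0:(4,2)->(4,1) | p1:(2,3)->(2,2) | p2:(2,3)->(2,2) | p3:(2,1)->(2,0)->EXIT | p4:escaped
Step 4: p0:(4,1)->(4,0)->EXIT | p1:(2,2)->(2,1) | p2:(2,2)->(2,1) | p3:escaped | p4:escaped

ESCAPED (2,1) (2,1) ESCAPED ESCAPED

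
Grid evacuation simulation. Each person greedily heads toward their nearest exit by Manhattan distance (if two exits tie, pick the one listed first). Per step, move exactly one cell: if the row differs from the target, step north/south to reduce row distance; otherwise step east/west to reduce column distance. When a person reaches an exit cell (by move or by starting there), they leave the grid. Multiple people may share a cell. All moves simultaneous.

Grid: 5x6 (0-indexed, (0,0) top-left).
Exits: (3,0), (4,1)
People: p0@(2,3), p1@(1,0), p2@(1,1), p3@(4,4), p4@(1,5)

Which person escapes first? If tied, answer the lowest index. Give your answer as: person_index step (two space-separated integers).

Step 1: p0:(2,3)->(3,3) | p1:(1,0)->(2,0) | p2:(1,1)->(2,1) | p3:(4,4)->(4,3) | p4:(1,5)->(2,5)
Step 2: p0:(3,3)->(3,2) | p1:(2,0)->(3,0)->EXIT | p2:(2,1)->(3,1) | p3:(4,3)->(4,2) | p4:(2,5)->(3,5)
Step 3: p0:(3,2)->(3,1) | p1:escaped | p2:(3,1)->(3,0)->EXIT | p3:(4,2)->(4,1)->EXIT | p4:(3,5)->(3,4)
Step 4: p0:(3,1)->(3,0)->EXIT | p1:escaped | p2:escaped | p3:escaped | p4:(3,4)->(3,3)
Step 5: p0:escaped | p1:escaped | p2:escaped | p3:escaped | p4:(3,3)->(3,2)
Step 6: p0:escaped | p1:escaped | p2:escaped | p3:escaped | p4:(3,2)->(3,1)
Step 7: p0:escaped | p1:escaped | p2:escaped | p3:escaped | p4:(3,1)->(3,0)->EXIT
Exit steps: [4, 2, 3, 3, 7]
First to escape: p1 at step 2

Answer: 1 2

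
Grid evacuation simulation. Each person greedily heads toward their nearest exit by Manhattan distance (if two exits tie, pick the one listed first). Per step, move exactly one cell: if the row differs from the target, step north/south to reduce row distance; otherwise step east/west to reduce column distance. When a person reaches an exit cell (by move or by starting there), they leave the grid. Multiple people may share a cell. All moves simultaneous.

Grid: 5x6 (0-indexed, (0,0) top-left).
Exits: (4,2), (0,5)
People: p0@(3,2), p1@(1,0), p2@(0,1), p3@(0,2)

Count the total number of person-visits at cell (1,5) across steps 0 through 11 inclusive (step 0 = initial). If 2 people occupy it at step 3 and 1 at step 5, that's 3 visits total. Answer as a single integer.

Answer: 0

Derivation:
Step 0: p0@(3,2) p1@(1,0) p2@(0,1) p3@(0,2) -> at (1,5): 0 [-], cum=0
Step 1: p0@ESC p1@(2,0) p2@(0,2) p3@(0,3) -> at (1,5): 0 [-], cum=0
Step 2: p0@ESC p1@(3,0) p2@(0,3) p3@(0,4) -> at (1,5): 0 [-], cum=0
Step 3: p0@ESC p1@(4,0) p2@(0,4) p3@ESC -> at (1,5): 0 [-], cum=0
Step 4: p0@ESC p1@(4,1) p2@ESC p3@ESC -> at (1,5): 0 [-], cum=0
Step 5: p0@ESC p1@ESC p2@ESC p3@ESC -> at (1,5): 0 [-], cum=0
Total visits = 0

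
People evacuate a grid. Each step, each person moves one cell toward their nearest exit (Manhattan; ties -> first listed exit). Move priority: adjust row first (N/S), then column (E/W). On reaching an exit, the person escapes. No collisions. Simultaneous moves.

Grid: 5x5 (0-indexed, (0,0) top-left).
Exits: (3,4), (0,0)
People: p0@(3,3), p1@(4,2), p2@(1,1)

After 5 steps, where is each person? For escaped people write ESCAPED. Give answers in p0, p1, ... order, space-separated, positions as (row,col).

Step 1: p0:(3,3)->(3,4)->EXIT | p1:(4,2)->(3,2) | p2:(1,1)->(0,1)
Step 2: p0:escaped | p1:(3,2)->(3,3) | p2:(0,1)->(0,0)->EXIT
Step 3: p0:escaped | p1:(3,3)->(3,4)->EXIT | p2:escaped

ESCAPED ESCAPED ESCAPED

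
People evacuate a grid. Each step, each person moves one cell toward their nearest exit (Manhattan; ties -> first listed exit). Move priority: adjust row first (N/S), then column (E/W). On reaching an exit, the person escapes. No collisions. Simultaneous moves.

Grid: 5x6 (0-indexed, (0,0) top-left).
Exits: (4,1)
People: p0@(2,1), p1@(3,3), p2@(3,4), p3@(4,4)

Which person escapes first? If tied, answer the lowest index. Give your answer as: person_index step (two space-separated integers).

Step 1: p0:(2,1)->(3,1) | p1:(3,3)->(4,3) | p2:(3,4)->(4,4) | p3:(4,4)->(4,3)
Step 2: p0:(3,1)->(4,1)->EXIT | p1:(4,3)->(4,2) | p2:(4,4)->(4,3) | p3:(4,3)->(4,2)
Step 3: p0:escaped | p1:(4,2)->(4,1)->EXIT | p2:(4,3)->(4,2) | p3:(4,2)->(4,1)->EXIT
Step 4: p0:escaped | p1:escaped | p2:(4,2)->(4,1)->EXIT | p3:escaped
Exit steps: [2, 3, 4, 3]
First to escape: p0 at step 2

Answer: 0 2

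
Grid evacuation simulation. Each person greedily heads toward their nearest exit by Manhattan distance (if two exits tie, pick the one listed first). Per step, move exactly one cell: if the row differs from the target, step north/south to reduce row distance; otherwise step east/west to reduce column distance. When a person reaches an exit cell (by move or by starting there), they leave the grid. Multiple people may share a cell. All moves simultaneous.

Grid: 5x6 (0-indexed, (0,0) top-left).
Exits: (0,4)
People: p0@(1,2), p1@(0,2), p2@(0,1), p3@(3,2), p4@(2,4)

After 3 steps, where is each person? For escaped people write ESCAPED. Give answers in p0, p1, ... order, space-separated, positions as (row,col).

Step 1: p0:(1,2)->(0,2) | p1:(0,2)->(0,3) | p2:(0,1)->(0,2) | p3:(3,2)->(2,2) | p4:(2,4)->(1,4)
Step 2: p0:(0,2)->(0,3) | p1:(0,3)->(0,4)->EXIT | p2:(0,2)->(0,3) | p3:(2,2)->(1,2) | p4:(1,4)->(0,4)->EXIT
Step 3: p0:(0,3)->(0,4)->EXIT | p1:escaped | p2:(0,3)->(0,4)->EXIT | p3:(1,2)->(0,2) | p4:escaped

ESCAPED ESCAPED ESCAPED (0,2) ESCAPED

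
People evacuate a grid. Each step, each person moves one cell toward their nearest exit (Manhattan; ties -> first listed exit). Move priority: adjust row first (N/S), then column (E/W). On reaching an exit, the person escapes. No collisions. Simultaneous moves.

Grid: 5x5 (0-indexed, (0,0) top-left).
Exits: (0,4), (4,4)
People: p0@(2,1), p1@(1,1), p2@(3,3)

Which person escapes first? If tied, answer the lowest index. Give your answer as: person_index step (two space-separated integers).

Answer: 2 2

Derivation:
Step 1: p0:(2,1)->(1,1) | p1:(1,1)->(0,1) | p2:(3,3)->(4,3)
Step 2: p0:(1,1)->(0,1) | p1:(0,1)->(0,2) | p2:(4,3)->(4,4)->EXIT
Step 3: p0:(0,1)->(0,2) | p1:(0,2)->(0,3) | p2:escaped
Step 4: p0:(0,2)->(0,3) | p1:(0,3)->(0,4)->EXIT | p2:escaped
Step 5: p0:(0,3)->(0,4)->EXIT | p1:escaped | p2:escaped
Exit steps: [5, 4, 2]
First to escape: p2 at step 2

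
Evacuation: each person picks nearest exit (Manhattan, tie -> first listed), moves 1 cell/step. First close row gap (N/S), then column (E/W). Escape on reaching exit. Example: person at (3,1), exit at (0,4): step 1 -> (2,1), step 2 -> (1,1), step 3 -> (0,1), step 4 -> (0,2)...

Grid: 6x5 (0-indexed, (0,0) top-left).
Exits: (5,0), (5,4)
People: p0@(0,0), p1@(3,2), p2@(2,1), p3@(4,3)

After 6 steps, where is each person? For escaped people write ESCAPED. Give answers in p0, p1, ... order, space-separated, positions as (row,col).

Step 1: p0:(0,0)->(1,0) | p1:(3,2)->(4,2) | p2:(2,1)->(3,1) | p3:(4,3)->(5,3)
Step 2: p0:(1,0)->(2,0) | p1:(4,2)->(5,2) | p2:(3,1)->(4,1) | p3:(5,3)->(5,4)->EXIT
Step 3: p0:(2,0)->(3,0) | p1:(5,2)->(5,1) | p2:(4,1)->(5,1) | p3:escaped
Step 4: p0:(3,0)->(4,0) | p1:(5,1)->(5,0)->EXIT | p2:(5,1)->(5,0)->EXIT | p3:escaped
Step 5: p0:(4,0)->(5,0)->EXIT | p1:escaped | p2:escaped | p3:escaped

ESCAPED ESCAPED ESCAPED ESCAPED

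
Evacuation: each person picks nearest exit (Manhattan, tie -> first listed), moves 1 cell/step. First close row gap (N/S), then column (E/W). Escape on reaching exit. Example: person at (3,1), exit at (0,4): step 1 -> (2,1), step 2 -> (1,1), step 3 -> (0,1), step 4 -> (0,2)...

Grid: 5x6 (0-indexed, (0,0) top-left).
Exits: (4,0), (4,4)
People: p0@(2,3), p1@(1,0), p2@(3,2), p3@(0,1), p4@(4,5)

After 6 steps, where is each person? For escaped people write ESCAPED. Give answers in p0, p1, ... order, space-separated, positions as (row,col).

Step 1: p0:(2,3)->(3,3) | p1:(1,0)->(2,0) | p2:(3,2)->(4,2) | p3:(0,1)->(1,1) | p4:(4,5)->(4,4)->EXIT
Step 2: p0:(3,3)->(4,3) | p1:(2,0)->(3,0) | p2:(4,2)->(4,1) | p3:(1,1)->(2,1) | p4:escaped
Step 3: p0:(4,3)->(4,4)->EXIT | p1:(3,0)->(4,0)->EXIT | p2:(4,1)->(4,0)->EXIT | p3:(2,1)->(3,1) | p4:escaped
Step 4: p0:escaped | p1:escaped | p2:escaped | p3:(3,1)->(4,1) | p4:escaped
Step 5: p0:escaped | p1:escaped | p2:escaped | p3:(4,1)->(4,0)->EXIT | p4:escaped

ESCAPED ESCAPED ESCAPED ESCAPED ESCAPED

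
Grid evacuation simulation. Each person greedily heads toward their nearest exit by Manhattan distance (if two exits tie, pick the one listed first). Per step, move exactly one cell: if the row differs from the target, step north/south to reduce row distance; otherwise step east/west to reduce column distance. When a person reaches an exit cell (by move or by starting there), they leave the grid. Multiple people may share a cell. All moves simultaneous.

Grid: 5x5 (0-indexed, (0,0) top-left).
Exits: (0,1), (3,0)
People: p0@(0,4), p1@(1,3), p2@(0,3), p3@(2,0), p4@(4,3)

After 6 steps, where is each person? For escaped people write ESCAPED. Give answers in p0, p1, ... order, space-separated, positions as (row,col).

Step 1: p0:(0,4)->(0,3) | p1:(1,3)->(0,3) | p2:(0,3)->(0,2) | p3:(2,0)->(3,0)->EXIT | p4:(4,3)->(3,3)
Step 2: p0:(0,3)->(0,2) | p1:(0,3)->(0,2) | p2:(0,2)->(0,1)->EXIT | p3:escaped | p4:(3,3)->(3,2)
Step 3: p0:(0,2)->(0,1)->EXIT | p1:(0,2)->(0,1)->EXIT | p2:escaped | p3:escaped | p4:(3,2)->(3,1)
Step 4: p0:escaped | p1:escaped | p2:escaped | p3:escaped | p4:(3,1)->(3,0)->EXIT

ESCAPED ESCAPED ESCAPED ESCAPED ESCAPED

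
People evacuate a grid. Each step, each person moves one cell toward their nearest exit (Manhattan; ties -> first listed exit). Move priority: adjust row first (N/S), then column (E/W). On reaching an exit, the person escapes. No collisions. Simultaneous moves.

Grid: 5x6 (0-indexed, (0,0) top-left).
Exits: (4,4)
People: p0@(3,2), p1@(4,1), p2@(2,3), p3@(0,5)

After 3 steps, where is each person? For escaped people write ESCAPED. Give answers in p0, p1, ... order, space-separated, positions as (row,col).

Step 1: p0:(3,2)->(4,2) | p1:(4,1)->(4,2) | p2:(2,3)->(3,3) | p3:(0,5)->(1,5)
Step 2: p0:(4,2)->(4,3) | p1:(4,2)->(4,3) | p2:(3,3)->(4,3) | p3:(1,5)->(2,5)
Step 3: p0:(4,3)->(4,4)->EXIT | p1:(4,3)->(4,4)->EXIT | p2:(4,3)->(4,4)->EXIT | p3:(2,5)->(3,5)

ESCAPED ESCAPED ESCAPED (3,5)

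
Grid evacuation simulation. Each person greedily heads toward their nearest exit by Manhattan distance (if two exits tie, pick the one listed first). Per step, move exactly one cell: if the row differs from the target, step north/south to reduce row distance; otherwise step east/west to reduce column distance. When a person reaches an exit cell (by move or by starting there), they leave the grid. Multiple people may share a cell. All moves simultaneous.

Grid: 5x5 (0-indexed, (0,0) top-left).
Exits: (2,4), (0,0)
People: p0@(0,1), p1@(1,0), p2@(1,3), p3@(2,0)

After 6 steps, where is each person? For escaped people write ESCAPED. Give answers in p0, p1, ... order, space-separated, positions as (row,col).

Step 1: p0:(0,1)->(0,0)->EXIT | p1:(1,0)->(0,0)->EXIT | p2:(1,3)->(2,3) | p3:(2,0)->(1,0)
Step 2: p0:escaped | p1:escaped | p2:(2,3)->(2,4)->EXIT | p3:(1,0)->(0,0)->EXIT

ESCAPED ESCAPED ESCAPED ESCAPED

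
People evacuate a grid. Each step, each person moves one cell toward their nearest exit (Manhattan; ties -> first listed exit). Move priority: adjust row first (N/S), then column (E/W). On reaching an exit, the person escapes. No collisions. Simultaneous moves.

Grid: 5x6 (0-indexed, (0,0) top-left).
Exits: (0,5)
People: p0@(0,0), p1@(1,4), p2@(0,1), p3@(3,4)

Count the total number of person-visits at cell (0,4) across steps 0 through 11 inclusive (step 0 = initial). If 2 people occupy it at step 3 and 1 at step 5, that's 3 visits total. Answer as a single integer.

Answer: 4

Derivation:
Step 0: p0@(0,0) p1@(1,4) p2@(0,1) p3@(3,4) -> at (0,4): 0 [-], cum=0
Step 1: p0@(0,1) p1@(0,4) p2@(0,2) p3@(2,4) -> at (0,4): 1 [p1], cum=1
Step 2: p0@(0,2) p1@ESC p2@(0,3) p3@(1,4) -> at (0,4): 0 [-], cum=1
Step 3: p0@(0,3) p1@ESC p2@(0,4) p3@(0,4) -> at (0,4): 2 [p2,p3], cum=3
Step 4: p0@(0,4) p1@ESC p2@ESC p3@ESC -> at (0,4): 1 [p0], cum=4
Step 5: p0@ESC p1@ESC p2@ESC p3@ESC -> at (0,4): 0 [-], cum=4
Total visits = 4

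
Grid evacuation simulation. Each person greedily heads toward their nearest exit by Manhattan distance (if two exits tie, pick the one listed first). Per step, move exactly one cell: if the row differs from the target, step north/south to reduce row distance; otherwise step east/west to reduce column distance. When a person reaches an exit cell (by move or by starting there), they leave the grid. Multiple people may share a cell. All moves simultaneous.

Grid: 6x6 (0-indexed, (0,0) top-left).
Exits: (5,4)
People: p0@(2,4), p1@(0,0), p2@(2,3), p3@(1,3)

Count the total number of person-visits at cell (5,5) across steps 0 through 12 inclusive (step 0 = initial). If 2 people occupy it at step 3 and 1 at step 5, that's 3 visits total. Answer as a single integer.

Step 0: p0@(2,4) p1@(0,0) p2@(2,3) p3@(1,3) -> at (5,5): 0 [-], cum=0
Step 1: p0@(3,4) p1@(1,0) p2@(3,3) p3@(2,3) -> at (5,5): 0 [-], cum=0
Step 2: p0@(4,4) p1@(2,0) p2@(4,3) p3@(3,3) -> at (5,5): 0 [-], cum=0
Step 3: p0@ESC p1@(3,0) p2@(5,3) p3@(4,3) -> at (5,5): 0 [-], cum=0
Step 4: p0@ESC p1@(4,0) p2@ESC p3@(5,3) -> at (5,5): 0 [-], cum=0
Step 5: p0@ESC p1@(5,0) p2@ESC p3@ESC -> at (5,5): 0 [-], cum=0
Step 6: p0@ESC p1@(5,1) p2@ESC p3@ESC -> at (5,5): 0 [-], cum=0
Step 7: p0@ESC p1@(5,2) p2@ESC p3@ESC -> at (5,5): 0 [-], cum=0
Step 8: p0@ESC p1@(5,3) p2@ESC p3@ESC -> at (5,5): 0 [-], cum=0
Step 9: p0@ESC p1@ESC p2@ESC p3@ESC -> at (5,5): 0 [-], cum=0
Total visits = 0

Answer: 0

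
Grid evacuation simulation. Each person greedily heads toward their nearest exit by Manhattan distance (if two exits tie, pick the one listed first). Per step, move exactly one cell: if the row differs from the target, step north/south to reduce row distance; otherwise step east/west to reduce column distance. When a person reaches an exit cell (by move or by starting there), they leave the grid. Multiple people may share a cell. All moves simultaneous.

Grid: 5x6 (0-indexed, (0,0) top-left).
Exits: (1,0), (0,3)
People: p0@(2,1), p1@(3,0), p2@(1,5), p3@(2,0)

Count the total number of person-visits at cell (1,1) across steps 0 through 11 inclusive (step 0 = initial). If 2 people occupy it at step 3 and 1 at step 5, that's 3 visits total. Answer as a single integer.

Answer: 1

Derivation:
Step 0: p0@(2,1) p1@(3,0) p2@(1,5) p3@(2,0) -> at (1,1): 0 [-], cum=0
Step 1: p0@(1,1) p1@(2,0) p2@(0,5) p3@ESC -> at (1,1): 1 [p0], cum=1
Step 2: p0@ESC p1@ESC p2@(0,4) p3@ESC -> at (1,1): 0 [-], cum=1
Step 3: p0@ESC p1@ESC p2@ESC p3@ESC -> at (1,1): 0 [-], cum=1
Total visits = 1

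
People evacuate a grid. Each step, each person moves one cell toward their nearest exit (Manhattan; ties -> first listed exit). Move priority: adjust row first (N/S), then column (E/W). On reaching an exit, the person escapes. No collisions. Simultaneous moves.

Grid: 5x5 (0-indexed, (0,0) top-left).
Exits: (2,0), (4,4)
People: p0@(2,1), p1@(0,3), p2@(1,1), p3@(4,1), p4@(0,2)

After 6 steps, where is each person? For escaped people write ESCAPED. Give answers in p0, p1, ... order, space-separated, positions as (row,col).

Step 1: p0:(2,1)->(2,0)->EXIT | p1:(0,3)->(1,3) | p2:(1,1)->(2,1) | p3:(4,1)->(3,1) | p4:(0,2)->(1,2)
Step 2: p0:escaped | p1:(1,3)->(2,3) | p2:(2,1)->(2,0)->EXIT | p3:(3,1)->(2,1) | p4:(1,2)->(2,2)
Step 3: p0:escaped | p1:(2,3)->(2,2) | p2:escaped | p3:(2,1)->(2,0)->EXIT | p4:(2,2)->(2,1)
Step 4: p0:escaped | p1:(2,2)->(2,1) | p2:escaped | p3:escaped | p4:(2,1)->(2,0)->EXIT
Step 5: p0:escaped | p1:(2,1)->(2,0)->EXIT | p2:escaped | p3:escaped | p4:escaped

ESCAPED ESCAPED ESCAPED ESCAPED ESCAPED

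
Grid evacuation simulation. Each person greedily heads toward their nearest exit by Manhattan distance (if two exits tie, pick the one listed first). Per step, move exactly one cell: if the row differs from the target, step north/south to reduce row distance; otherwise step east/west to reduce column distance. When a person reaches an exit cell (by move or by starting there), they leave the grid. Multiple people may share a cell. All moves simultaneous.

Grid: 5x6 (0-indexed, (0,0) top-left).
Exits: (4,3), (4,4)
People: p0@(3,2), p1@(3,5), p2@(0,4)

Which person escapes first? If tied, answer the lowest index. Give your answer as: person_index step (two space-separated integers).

Answer: 0 2

Derivation:
Step 1: p0:(3,2)->(4,2) | p1:(3,5)->(4,5) | p2:(0,4)->(1,4)
Step 2: p0:(4,2)->(4,3)->EXIT | p1:(4,5)->(4,4)->EXIT | p2:(1,4)->(2,4)
Step 3: p0:escaped | p1:escaped | p2:(2,4)->(3,4)
Step 4: p0:escaped | p1:escaped | p2:(3,4)->(4,4)->EXIT
Exit steps: [2, 2, 4]
First to escape: p0 at step 2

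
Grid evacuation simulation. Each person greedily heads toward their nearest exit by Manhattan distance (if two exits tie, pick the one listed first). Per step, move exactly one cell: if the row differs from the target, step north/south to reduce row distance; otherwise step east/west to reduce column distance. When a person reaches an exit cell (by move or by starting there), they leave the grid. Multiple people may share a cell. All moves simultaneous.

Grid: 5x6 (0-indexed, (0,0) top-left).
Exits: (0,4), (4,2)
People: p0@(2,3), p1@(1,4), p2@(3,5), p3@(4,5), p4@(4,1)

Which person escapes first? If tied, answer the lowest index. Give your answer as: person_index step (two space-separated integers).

Answer: 1 1

Derivation:
Step 1: p0:(2,3)->(1,3) | p1:(1,4)->(0,4)->EXIT | p2:(3,5)->(2,5) | p3:(4,5)->(4,4) | p4:(4,1)->(4,2)->EXIT
Step 2: p0:(1,3)->(0,3) | p1:escaped | p2:(2,5)->(1,5) | p3:(4,4)->(4,3) | p4:escaped
Step 3: p0:(0,3)->(0,4)->EXIT | p1:escaped | p2:(1,5)->(0,5) | p3:(4,3)->(4,2)->EXIT | p4:escaped
Step 4: p0:escaped | p1:escaped | p2:(0,5)->(0,4)->EXIT | p3:escaped | p4:escaped
Exit steps: [3, 1, 4, 3, 1]
First to escape: p1 at step 1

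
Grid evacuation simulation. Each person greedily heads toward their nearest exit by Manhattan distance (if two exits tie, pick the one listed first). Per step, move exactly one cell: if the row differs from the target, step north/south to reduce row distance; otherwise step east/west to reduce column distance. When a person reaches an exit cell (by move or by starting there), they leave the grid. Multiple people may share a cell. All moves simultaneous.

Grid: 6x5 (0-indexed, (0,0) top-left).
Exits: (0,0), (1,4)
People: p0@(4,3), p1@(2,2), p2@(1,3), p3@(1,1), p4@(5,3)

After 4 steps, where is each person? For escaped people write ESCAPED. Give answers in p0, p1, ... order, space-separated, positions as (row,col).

Step 1: p0:(4,3)->(3,3) | p1:(2,2)->(1,2) | p2:(1,3)->(1,4)->EXIT | p3:(1,1)->(0,1) | p4:(5,3)->(4,3)
Step 2: p0:(3,3)->(2,3) | p1:(1,2)->(1,3) | p2:escaped | p3:(0,1)->(0,0)->EXIT | p4:(4,3)->(3,3)
Step 3: p0:(2,3)->(1,3) | p1:(1,3)->(1,4)->EXIT | p2:escaped | p3:escaped | p4:(3,3)->(2,3)
Step 4: p0:(1,3)->(1,4)->EXIT | p1:escaped | p2:escaped | p3:escaped | p4:(2,3)->(1,3)

ESCAPED ESCAPED ESCAPED ESCAPED (1,3)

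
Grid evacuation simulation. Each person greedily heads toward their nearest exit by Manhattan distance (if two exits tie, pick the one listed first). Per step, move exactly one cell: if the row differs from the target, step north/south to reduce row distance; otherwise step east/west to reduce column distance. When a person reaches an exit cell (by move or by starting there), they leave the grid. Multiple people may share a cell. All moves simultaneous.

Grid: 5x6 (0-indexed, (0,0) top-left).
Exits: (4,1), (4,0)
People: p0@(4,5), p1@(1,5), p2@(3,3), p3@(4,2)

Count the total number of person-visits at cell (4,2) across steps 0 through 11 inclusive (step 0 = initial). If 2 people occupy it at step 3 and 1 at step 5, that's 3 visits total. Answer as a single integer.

Answer: 4

Derivation:
Step 0: p0@(4,5) p1@(1,5) p2@(3,3) p3@(4,2) -> at (4,2): 1 [p3], cum=1
Step 1: p0@(4,4) p1@(2,5) p2@(4,3) p3@ESC -> at (4,2): 0 [-], cum=1
Step 2: p0@(4,3) p1@(3,5) p2@(4,2) p3@ESC -> at (4,2): 1 [p2], cum=2
Step 3: p0@(4,2) p1@(4,5) p2@ESC p3@ESC -> at (4,2): 1 [p0], cum=3
Step 4: p0@ESC p1@(4,4) p2@ESC p3@ESC -> at (4,2): 0 [-], cum=3
Step 5: p0@ESC p1@(4,3) p2@ESC p3@ESC -> at (4,2): 0 [-], cum=3
Step 6: p0@ESC p1@(4,2) p2@ESC p3@ESC -> at (4,2): 1 [p1], cum=4
Step 7: p0@ESC p1@ESC p2@ESC p3@ESC -> at (4,2): 0 [-], cum=4
Total visits = 4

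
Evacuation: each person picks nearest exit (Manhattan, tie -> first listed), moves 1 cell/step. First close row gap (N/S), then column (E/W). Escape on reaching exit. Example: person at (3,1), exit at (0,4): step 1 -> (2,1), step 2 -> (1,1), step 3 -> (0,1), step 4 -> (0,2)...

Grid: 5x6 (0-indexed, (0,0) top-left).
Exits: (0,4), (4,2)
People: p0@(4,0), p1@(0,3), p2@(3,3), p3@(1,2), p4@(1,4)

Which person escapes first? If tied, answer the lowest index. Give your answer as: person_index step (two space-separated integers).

Step 1: p0:(4,0)->(4,1) | p1:(0,3)->(0,4)->EXIT | p2:(3,3)->(4,3) | p3:(1,2)->(0,2) | p4:(1,4)->(0,4)->EXIT
Step 2: p0:(4,1)->(4,2)->EXIT | p1:escaped | p2:(4,3)->(4,2)->EXIT | p3:(0,2)->(0,3) | p4:escaped
Step 3: p0:escaped | p1:escaped | p2:escaped | p3:(0,3)->(0,4)->EXIT | p4:escaped
Exit steps: [2, 1, 2, 3, 1]
First to escape: p1 at step 1

Answer: 1 1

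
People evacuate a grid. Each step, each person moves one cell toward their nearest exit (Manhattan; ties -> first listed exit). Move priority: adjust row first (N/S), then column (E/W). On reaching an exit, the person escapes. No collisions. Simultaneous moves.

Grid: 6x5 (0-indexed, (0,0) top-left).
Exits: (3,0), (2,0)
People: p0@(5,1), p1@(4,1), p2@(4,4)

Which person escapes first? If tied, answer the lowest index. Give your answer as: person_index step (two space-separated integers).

Step 1: p0:(5,1)->(4,1) | p1:(4,1)->(3,1) | p2:(4,4)->(3,4)
Step 2: p0:(4,1)->(3,1) | p1:(3,1)->(3,0)->EXIT | p2:(3,4)->(3,3)
Step 3: p0:(3,1)->(3,0)->EXIT | p1:escaped | p2:(3,3)->(3,2)
Step 4: p0:escaped | p1:escaped | p2:(3,2)->(3,1)
Step 5: p0:escaped | p1:escaped | p2:(3,1)->(3,0)->EXIT
Exit steps: [3, 2, 5]
First to escape: p1 at step 2

Answer: 1 2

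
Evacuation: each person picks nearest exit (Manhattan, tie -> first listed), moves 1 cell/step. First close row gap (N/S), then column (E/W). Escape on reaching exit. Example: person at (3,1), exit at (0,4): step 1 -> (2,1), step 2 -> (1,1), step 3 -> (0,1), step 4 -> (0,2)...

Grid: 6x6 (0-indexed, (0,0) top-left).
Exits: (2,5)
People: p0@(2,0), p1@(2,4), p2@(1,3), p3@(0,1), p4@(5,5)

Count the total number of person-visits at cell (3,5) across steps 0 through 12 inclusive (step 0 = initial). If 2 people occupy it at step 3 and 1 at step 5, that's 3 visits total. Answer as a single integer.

Step 0: p0@(2,0) p1@(2,4) p2@(1,3) p3@(0,1) p4@(5,5) -> at (3,5): 0 [-], cum=0
Step 1: p0@(2,1) p1@ESC p2@(2,3) p3@(1,1) p4@(4,5) -> at (3,5): 0 [-], cum=0
Step 2: p0@(2,2) p1@ESC p2@(2,4) p3@(2,1) p4@(3,5) -> at (3,5): 1 [p4], cum=1
Step 3: p0@(2,3) p1@ESC p2@ESC p3@(2,2) p4@ESC -> at (3,5): 0 [-], cum=1
Step 4: p0@(2,4) p1@ESC p2@ESC p3@(2,3) p4@ESC -> at (3,5): 0 [-], cum=1
Step 5: p0@ESC p1@ESC p2@ESC p3@(2,4) p4@ESC -> at (3,5): 0 [-], cum=1
Step 6: p0@ESC p1@ESC p2@ESC p3@ESC p4@ESC -> at (3,5): 0 [-], cum=1
Total visits = 1

Answer: 1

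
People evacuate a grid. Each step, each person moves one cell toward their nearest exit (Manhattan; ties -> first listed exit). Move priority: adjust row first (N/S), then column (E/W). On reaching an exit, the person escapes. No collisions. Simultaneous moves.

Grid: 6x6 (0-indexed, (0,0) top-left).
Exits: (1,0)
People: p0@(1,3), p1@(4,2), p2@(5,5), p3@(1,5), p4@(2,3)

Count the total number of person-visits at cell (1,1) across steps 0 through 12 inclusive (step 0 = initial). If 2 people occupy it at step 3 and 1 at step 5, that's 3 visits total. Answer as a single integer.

Step 0: p0@(1,3) p1@(4,2) p2@(5,5) p3@(1,5) p4@(2,3) -> at (1,1): 0 [-], cum=0
Step 1: p0@(1,2) p1@(3,2) p2@(4,5) p3@(1,4) p4@(1,3) -> at (1,1): 0 [-], cum=0
Step 2: p0@(1,1) p1@(2,2) p2@(3,5) p3@(1,3) p4@(1,2) -> at (1,1): 1 [p0], cum=1
Step 3: p0@ESC p1@(1,2) p2@(2,5) p3@(1,2) p4@(1,1) -> at (1,1): 1 [p4], cum=2
Step 4: p0@ESC p1@(1,1) p2@(1,5) p3@(1,1) p4@ESC -> at (1,1): 2 [p1,p3], cum=4
Step 5: p0@ESC p1@ESC p2@(1,4) p3@ESC p4@ESC -> at (1,1): 0 [-], cum=4
Step 6: p0@ESC p1@ESC p2@(1,3) p3@ESC p4@ESC -> at (1,1): 0 [-], cum=4
Step 7: p0@ESC p1@ESC p2@(1,2) p3@ESC p4@ESC -> at (1,1): 0 [-], cum=4
Step 8: p0@ESC p1@ESC p2@(1,1) p3@ESC p4@ESC -> at (1,1): 1 [p2], cum=5
Step 9: p0@ESC p1@ESC p2@ESC p3@ESC p4@ESC -> at (1,1): 0 [-], cum=5
Total visits = 5

Answer: 5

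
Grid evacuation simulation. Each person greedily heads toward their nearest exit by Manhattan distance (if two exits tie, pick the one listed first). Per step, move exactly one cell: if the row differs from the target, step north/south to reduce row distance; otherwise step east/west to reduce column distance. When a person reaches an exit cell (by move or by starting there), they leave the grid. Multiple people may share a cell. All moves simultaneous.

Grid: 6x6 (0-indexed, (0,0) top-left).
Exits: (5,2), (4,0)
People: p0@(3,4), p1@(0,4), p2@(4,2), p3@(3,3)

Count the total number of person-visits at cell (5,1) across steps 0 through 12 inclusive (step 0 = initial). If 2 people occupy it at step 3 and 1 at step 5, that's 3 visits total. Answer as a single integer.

Step 0: p0@(3,4) p1@(0,4) p2@(4,2) p3@(3,3) -> at (5,1): 0 [-], cum=0
Step 1: p0@(4,4) p1@(1,4) p2@ESC p3@(4,3) -> at (5,1): 0 [-], cum=0
Step 2: p0@(5,4) p1@(2,4) p2@ESC p3@(5,3) -> at (5,1): 0 [-], cum=0
Step 3: p0@(5,3) p1@(3,4) p2@ESC p3@ESC -> at (5,1): 0 [-], cum=0
Step 4: p0@ESC p1@(4,4) p2@ESC p3@ESC -> at (5,1): 0 [-], cum=0
Step 5: p0@ESC p1@(5,4) p2@ESC p3@ESC -> at (5,1): 0 [-], cum=0
Step 6: p0@ESC p1@(5,3) p2@ESC p3@ESC -> at (5,1): 0 [-], cum=0
Step 7: p0@ESC p1@ESC p2@ESC p3@ESC -> at (5,1): 0 [-], cum=0
Total visits = 0

Answer: 0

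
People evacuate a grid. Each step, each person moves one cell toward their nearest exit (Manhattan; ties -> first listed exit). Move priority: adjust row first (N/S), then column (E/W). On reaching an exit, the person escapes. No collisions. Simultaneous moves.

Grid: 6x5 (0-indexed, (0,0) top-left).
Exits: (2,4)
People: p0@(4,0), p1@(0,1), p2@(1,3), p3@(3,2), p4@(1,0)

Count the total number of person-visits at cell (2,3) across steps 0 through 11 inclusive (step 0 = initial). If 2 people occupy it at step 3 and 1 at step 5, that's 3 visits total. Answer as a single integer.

Step 0: p0@(4,0) p1@(0,1) p2@(1,3) p3@(3,2) p4@(1,0) -> at (2,3): 0 [-], cum=0
Step 1: p0@(3,0) p1@(1,1) p2@(2,3) p3@(2,2) p4@(2,0) -> at (2,3): 1 [p2], cum=1
Step 2: p0@(2,0) p1@(2,1) p2@ESC p3@(2,3) p4@(2,1) -> at (2,3): 1 [p3], cum=2
Step 3: p0@(2,1) p1@(2,2) p2@ESC p3@ESC p4@(2,2) -> at (2,3): 0 [-], cum=2
Step 4: p0@(2,2) p1@(2,3) p2@ESC p3@ESC p4@(2,3) -> at (2,3): 2 [p1,p4], cum=4
Step 5: p0@(2,3) p1@ESC p2@ESC p3@ESC p4@ESC -> at (2,3): 1 [p0], cum=5
Step 6: p0@ESC p1@ESC p2@ESC p3@ESC p4@ESC -> at (2,3): 0 [-], cum=5
Total visits = 5

Answer: 5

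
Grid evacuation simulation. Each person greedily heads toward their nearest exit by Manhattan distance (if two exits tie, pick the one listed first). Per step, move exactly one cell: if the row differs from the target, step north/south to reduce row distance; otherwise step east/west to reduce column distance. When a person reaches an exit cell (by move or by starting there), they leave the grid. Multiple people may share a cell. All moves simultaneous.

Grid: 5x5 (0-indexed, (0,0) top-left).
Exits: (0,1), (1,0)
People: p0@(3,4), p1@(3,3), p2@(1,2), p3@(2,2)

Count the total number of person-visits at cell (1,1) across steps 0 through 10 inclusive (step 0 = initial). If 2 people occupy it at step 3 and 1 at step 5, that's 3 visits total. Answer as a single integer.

Answer: 0

Derivation:
Step 0: p0@(3,4) p1@(3,3) p2@(1,2) p3@(2,2) -> at (1,1): 0 [-], cum=0
Step 1: p0@(2,4) p1@(2,3) p2@(0,2) p3@(1,2) -> at (1,1): 0 [-], cum=0
Step 2: p0@(1,4) p1@(1,3) p2@ESC p3@(0,2) -> at (1,1): 0 [-], cum=0
Step 3: p0@(0,4) p1@(0,3) p2@ESC p3@ESC -> at (1,1): 0 [-], cum=0
Step 4: p0@(0,3) p1@(0,2) p2@ESC p3@ESC -> at (1,1): 0 [-], cum=0
Step 5: p0@(0,2) p1@ESC p2@ESC p3@ESC -> at (1,1): 0 [-], cum=0
Step 6: p0@ESC p1@ESC p2@ESC p3@ESC -> at (1,1): 0 [-], cum=0
Total visits = 0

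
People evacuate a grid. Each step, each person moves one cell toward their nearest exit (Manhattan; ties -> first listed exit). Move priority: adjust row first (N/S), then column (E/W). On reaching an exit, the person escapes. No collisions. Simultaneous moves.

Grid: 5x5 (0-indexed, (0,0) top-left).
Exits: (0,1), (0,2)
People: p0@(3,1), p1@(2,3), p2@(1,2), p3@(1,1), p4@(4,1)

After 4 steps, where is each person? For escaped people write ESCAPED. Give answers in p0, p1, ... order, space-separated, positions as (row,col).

Step 1: p0:(3,1)->(2,1) | p1:(2,3)->(1,3) | p2:(1,2)->(0,2)->EXIT | p3:(1,1)->(0,1)->EXIT | p4:(4,1)->(3,1)
Step 2: p0:(2,1)->(1,1) | p1:(1,3)->(0,3) | p2:escaped | p3:escaped | p4:(3,1)->(2,1)
Step 3: p0:(1,1)->(0,1)->EXIT | p1:(0,3)->(0,2)->EXIT | p2:escaped | p3:escaped | p4:(2,1)->(1,1)
Step 4: p0:escaped | p1:escaped | p2:escaped | p3:escaped | p4:(1,1)->(0,1)->EXIT

ESCAPED ESCAPED ESCAPED ESCAPED ESCAPED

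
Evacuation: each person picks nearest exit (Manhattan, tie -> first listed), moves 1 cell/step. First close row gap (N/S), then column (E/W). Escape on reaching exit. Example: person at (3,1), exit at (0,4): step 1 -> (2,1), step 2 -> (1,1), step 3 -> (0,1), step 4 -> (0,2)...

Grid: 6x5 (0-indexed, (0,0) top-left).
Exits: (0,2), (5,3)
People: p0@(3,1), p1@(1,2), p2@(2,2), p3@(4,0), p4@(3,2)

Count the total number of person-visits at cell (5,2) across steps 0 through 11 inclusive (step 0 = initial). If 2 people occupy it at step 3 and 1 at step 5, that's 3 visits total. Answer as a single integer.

Step 0: p0@(3,1) p1@(1,2) p2@(2,2) p3@(4,0) p4@(3,2) -> at (5,2): 0 [-], cum=0
Step 1: p0@(2,1) p1@ESC p2@(1,2) p3@(5,0) p4@(2,2) -> at (5,2): 0 [-], cum=0
Step 2: p0@(1,1) p1@ESC p2@ESC p3@(5,1) p4@(1,2) -> at (5,2): 0 [-], cum=0
Step 3: p0@(0,1) p1@ESC p2@ESC p3@(5,2) p4@ESC -> at (5,2): 1 [p3], cum=1
Step 4: p0@ESC p1@ESC p2@ESC p3@ESC p4@ESC -> at (5,2): 0 [-], cum=1
Total visits = 1

Answer: 1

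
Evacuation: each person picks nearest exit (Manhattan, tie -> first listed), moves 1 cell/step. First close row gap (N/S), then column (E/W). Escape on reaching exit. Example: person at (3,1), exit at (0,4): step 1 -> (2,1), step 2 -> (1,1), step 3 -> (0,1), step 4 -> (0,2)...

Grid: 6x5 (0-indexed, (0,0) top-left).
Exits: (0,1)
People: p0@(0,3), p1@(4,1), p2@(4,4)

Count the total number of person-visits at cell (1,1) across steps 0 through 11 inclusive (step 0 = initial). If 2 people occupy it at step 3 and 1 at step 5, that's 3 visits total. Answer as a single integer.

Answer: 1

Derivation:
Step 0: p0@(0,3) p1@(4,1) p2@(4,4) -> at (1,1): 0 [-], cum=0
Step 1: p0@(0,2) p1@(3,1) p2@(3,4) -> at (1,1): 0 [-], cum=0
Step 2: p0@ESC p1@(2,1) p2@(2,4) -> at (1,1): 0 [-], cum=0
Step 3: p0@ESC p1@(1,1) p2@(1,4) -> at (1,1): 1 [p1], cum=1
Step 4: p0@ESC p1@ESC p2@(0,4) -> at (1,1): 0 [-], cum=1
Step 5: p0@ESC p1@ESC p2@(0,3) -> at (1,1): 0 [-], cum=1
Step 6: p0@ESC p1@ESC p2@(0,2) -> at (1,1): 0 [-], cum=1
Step 7: p0@ESC p1@ESC p2@ESC -> at (1,1): 0 [-], cum=1
Total visits = 1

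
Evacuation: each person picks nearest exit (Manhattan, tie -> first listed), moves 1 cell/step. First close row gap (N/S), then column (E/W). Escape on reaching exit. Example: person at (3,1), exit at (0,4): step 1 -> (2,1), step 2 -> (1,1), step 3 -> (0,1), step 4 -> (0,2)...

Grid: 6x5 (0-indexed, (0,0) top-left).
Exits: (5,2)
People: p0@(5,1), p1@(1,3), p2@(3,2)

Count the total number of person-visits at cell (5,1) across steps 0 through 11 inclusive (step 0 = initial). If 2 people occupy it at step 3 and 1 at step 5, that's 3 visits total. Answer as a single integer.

Step 0: p0@(5,1) p1@(1,3) p2@(3,2) -> at (5,1): 1 [p0], cum=1
Step 1: p0@ESC p1@(2,3) p2@(4,2) -> at (5,1): 0 [-], cum=1
Step 2: p0@ESC p1@(3,3) p2@ESC -> at (5,1): 0 [-], cum=1
Step 3: p0@ESC p1@(4,3) p2@ESC -> at (5,1): 0 [-], cum=1
Step 4: p0@ESC p1@(5,3) p2@ESC -> at (5,1): 0 [-], cum=1
Step 5: p0@ESC p1@ESC p2@ESC -> at (5,1): 0 [-], cum=1
Total visits = 1

Answer: 1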